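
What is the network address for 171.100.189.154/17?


IP:   10101011.01100100.10111101.10011010
Mask: 11111111.11111111.10000000.00000000
AND operation:
Net:  10101011.01100100.10000000.00000000
Network: 171.100.128.0/17


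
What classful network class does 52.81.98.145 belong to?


First octet: 52
Binary: 00110100
0xxxxxxx -> Class A (1-126)
Class A, default mask 255.0.0.0 (/8)


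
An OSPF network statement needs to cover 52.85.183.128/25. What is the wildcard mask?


Subnet mask: 255.255.255.128
Wildcard = 255.255.255.255 - subnet mask
255 - 255 = 0
255 - 255 = 0
255 - 255 = 0
255 - 128 = 127
Wildcard: 0.0.0.127


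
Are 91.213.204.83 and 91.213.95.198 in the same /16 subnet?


Mask: 255.255.0.0
91.213.204.83 AND mask = 91.213.0.0
91.213.95.198 AND mask = 91.213.0.0
Yes, same subnet (91.213.0.0)


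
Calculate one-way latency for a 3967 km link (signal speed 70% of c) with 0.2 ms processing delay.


Speed = 0.7 * 3e5 km/s = 210000 km/s
Propagation delay = 3967 / 210000 = 0.0189 s = 18.8905 ms
Processing delay = 0.2 ms
Total one-way latency = 19.0905 ms


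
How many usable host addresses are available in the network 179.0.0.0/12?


Host bits = 32 - 12 = 20
Total addresses = 2^20 = 1048576
Usable = total - 2 (network and broadcast)
Usable hosts: 1048574


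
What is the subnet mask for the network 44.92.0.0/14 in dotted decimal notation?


/14 means 14 network bits, 18 host bits
Binary: 11111111111111000000000000000000
Mask: 255.252.0.0


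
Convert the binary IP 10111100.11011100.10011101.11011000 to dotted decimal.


10111100 = 188
11011100 = 220
10011101 = 157
11011000 = 216
IP: 188.220.157.216


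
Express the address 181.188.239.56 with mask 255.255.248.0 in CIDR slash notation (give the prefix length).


Binary: 11111111.11111111.11111000.00000000
Count leading 1s
Prefix: /21


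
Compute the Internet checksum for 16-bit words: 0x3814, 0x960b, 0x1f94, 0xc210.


Sum all words (with carry folding):
+ 0x3814 = 0x3814
+ 0x960b = 0xce1f
+ 0x1f94 = 0xedb3
+ 0xc210 = 0xafc4
One's complement: ~0xafc4
Checksum = 0x503b


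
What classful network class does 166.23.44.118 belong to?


First octet: 166
Binary: 10100110
10xxxxxx -> Class B (128-191)
Class B, default mask 255.255.0.0 (/16)


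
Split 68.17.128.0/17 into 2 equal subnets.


New prefix = 17 + 1 = 18
Each subnet has 16384 addresses
  68.17.128.0/18
  68.17.192.0/18
Subnets: 68.17.128.0/18, 68.17.192.0/18


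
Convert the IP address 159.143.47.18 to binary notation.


159 = 10011111
143 = 10001111
47 = 00101111
18 = 00010010
Binary: 10011111.10001111.00101111.00010010


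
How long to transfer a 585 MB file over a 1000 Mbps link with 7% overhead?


Effective throughput = 1000 * (1 - 7/100) = 930.0 Mbps
File size in Mb = 585 * 8 = 4680 Mb
Time = 4680 / 930.0
Time = 5.0323 seconds


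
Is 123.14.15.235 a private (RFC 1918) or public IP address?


RFC 1918 private ranges:
  10.0.0.0/8 (10.0.0.0 - 10.255.255.255)
  172.16.0.0/12 (172.16.0.0 - 172.31.255.255)
  192.168.0.0/16 (192.168.0.0 - 192.168.255.255)
Public (not in any RFC 1918 range)


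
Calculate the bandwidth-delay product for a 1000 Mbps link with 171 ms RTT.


BDP = bandwidth * RTT
= 1000 Mbps * 171 ms
= 1000 * 1e6 * 171 / 1000 bits
= 171000000 bits
= 21375000 bytes
= 20874.0234 KB
BDP = 171000000 bits (21375000 bytes)


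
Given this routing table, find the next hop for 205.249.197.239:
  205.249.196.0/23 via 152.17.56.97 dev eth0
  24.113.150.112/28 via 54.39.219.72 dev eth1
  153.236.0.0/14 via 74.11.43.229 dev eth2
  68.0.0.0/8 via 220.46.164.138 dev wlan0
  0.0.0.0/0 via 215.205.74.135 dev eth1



Longest prefix match for 205.249.197.239:
  /23 205.249.196.0: MATCH
  /28 24.113.150.112: no
  /14 153.236.0.0: no
  /8 68.0.0.0: no
  /0 0.0.0.0: MATCH
Selected: next-hop 152.17.56.97 via eth0 (matched /23)


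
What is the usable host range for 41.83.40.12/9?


Network: 41.0.0.0
Broadcast: 41.127.255.255
First usable = network + 1
Last usable = broadcast - 1
Range: 41.0.0.1 to 41.127.255.254


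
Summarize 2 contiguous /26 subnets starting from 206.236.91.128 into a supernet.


Original prefix: /26
Number of subnets: 2 = 2^1
New prefix = 26 - 1 = 25
Supernet: 206.236.91.128/25


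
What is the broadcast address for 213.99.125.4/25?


Network: 213.99.125.0/25
Host bits = 7
Set all host bits to 1:
Broadcast: 213.99.125.127


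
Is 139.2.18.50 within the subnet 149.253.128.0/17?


Subnet network: 149.253.128.0
Test IP AND mask: 139.2.0.0
No, 139.2.18.50 is not in 149.253.128.0/17


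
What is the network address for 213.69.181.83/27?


IP:   11010101.01000101.10110101.01010011
Mask: 11111111.11111111.11111111.11100000
AND operation:
Net:  11010101.01000101.10110101.01000000
Network: 213.69.181.64/27


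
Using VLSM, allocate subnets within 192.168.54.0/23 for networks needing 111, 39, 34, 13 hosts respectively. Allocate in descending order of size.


111 hosts -> /25 (126 usable): 192.168.54.0/25
39 hosts -> /26 (62 usable): 192.168.54.128/26
34 hosts -> /26 (62 usable): 192.168.54.192/26
13 hosts -> /28 (14 usable): 192.168.55.0/28
Allocation: 192.168.54.0/25 (111 hosts, 126 usable); 192.168.54.128/26 (39 hosts, 62 usable); 192.168.54.192/26 (34 hosts, 62 usable); 192.168.55.0/28 (13 hosts, 14 usable)


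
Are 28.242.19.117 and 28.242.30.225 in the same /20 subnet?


Mask: 255.255.240.0
28.242.19.117 AND mask = 28.242.16.0
28.242.30.225 AND mask = 28.242.16.0
Yes, same subnet (28.242.16.0)


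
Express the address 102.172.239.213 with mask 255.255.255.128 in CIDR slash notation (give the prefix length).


Binary: 11111111.11111111.11111111.10000000
Count leading 1s
Prefix: /25


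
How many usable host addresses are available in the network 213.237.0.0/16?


Host bits = 32 - 16 = 16
Total addresses = 2^16 = 65536
Usable = total - 2 (network and broadcast)
Usable hosts: 65534


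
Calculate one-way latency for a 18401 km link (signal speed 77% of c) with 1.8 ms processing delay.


Speed = 0.77 * 3e5 km/s = 231000 km/s
Propagation delay = 18401 / 231000 = 0.0797 s = 79.658 ms
Processing delay = 1.8 ms
Total one-way latency = 81.458 ms


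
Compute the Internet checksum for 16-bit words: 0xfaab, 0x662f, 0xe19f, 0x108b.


Sum all words (with carry folding):
+ 0xfaab = 0xfaab
+ 0x662f = 0x60db
+ 0xe19f = 0x427b
+ 0x108b = 0x5306
One's complement: ~0x5306
Checksum = 0xacf9


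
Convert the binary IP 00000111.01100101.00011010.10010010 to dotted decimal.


00000111 = 7
01100101 = 101
00011010 = 26
10010010 = 146
IP: 7.101.26.146


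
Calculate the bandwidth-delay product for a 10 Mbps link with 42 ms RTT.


BDP = bandwidth * RTT
= 10 Mbps * 42 ms
= 10 * 1e6 * 42 / 1000 bits
= 420000 bits
= 52500 bytes
= 51.2695 KB
BDP = 420000 bits (52500 bytes)


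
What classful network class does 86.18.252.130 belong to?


First octet: 86
Binary: 01010110
0xxxxxxx -> Class A (1-126)
Class A, default mask 255.0.0.0 (/8)


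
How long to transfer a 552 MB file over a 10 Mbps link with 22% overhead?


Effective throughput = 10 * (1 - 22/100) = 7.8 Mbps
File size in Mb = 552 * 8 = 4416 Mb
Time = 4416 / 7.8
Time = 566.1538 seconds


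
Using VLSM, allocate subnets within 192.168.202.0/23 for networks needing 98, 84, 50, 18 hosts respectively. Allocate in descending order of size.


98 hosts -> /25 (126 usable): 192.168.202.0/25
84 hosts -> /25 (126 usable): 192.168.202.128/25
50 hosts -> /26 (62 usable): 192.168.203.0/26
18 hosts -> /27 (30 usable): 192.168.203.64/27
Allocation: 192.168.202.0/25 (98 hosts, 126 usable); 192.168.202.128/25 (84 hosts, 126 usable); 192.168.203.0/26 (50 hosts, 62 usable); 192.168.203.64/27 (18 hosts, 30 usable)


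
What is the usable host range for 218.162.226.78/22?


Network: 218.162.224.0
Broadcast: 218.162.227.255
First usable = network + 1
Last usable = broadcast - 1
Range: 218.162.224.1 to 218.162.227.254


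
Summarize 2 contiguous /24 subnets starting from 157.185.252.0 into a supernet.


Original prefix: /24
Number of subnets: 2 = 2^1
New prefix = 24 - 1 = 23
Supernet: 157.185.252.0/23


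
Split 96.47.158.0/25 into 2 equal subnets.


New prefix = 25 + 1 = 26
Each subnet has 64 addresses
  96.47.158.0/26
  96.47.158.64/26
Subnets: 96.47.158.0/26, 96.47.158.64/26


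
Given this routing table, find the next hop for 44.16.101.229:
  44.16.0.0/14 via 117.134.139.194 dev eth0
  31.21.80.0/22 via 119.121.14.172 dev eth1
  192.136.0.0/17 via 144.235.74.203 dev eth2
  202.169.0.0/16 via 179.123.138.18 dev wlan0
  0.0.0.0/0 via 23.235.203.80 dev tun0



Longest prefix match for 44.16.101.229:
  /14 44.16.0.0: MATCH
  /22 31.21.80.0: no
  /17 192.136.0.0: no
  /16 202.169.0.0: no
  /0 0.0.0.0: MATCH
Selected: next-hop 117.134.139.194 via eth0 (matched /14)


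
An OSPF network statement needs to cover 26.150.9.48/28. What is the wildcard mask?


Subnet mask: 255.255.255.240
Wildcard = 255.255.255.255 - subnet mask
255 - 255 = 0
255 - 255 = 0
255 - 255 = 0
255 - 240 = 15
Wildcard: 0.0.0.15


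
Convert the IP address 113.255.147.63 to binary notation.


113 = 01110001
255 = 11111111
147 = 10010011
63 = 00111111
Binary: 01110001.11111111.10010011.00111111


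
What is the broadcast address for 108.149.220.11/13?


Network: 108.144.0.0/13
Host bits = 19
Set all host bits to 1:
Broadcast: 108.151.255.255


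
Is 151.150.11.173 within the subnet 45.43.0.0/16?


Subnet network: 45.43.0.0
Test IP AND mask: 151.150.0.0
No, 151.150.11.173 is not in 45.43.0.0/16


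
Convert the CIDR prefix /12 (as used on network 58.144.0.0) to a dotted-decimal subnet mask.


/12 means 12 network bits, 20 host bits
Binary: 11111111111100000000000000000000
Mask: 255.240.0.0


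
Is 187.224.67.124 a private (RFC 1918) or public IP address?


RFC 1918 private ranges:
  10.0.0.0/8 (10.0.0.0 - 10.255.255.255)
  172.16.0.0/12 (172.16.0.0 - 172.31.255.255)
  192.168.0.0/16 (192.168.0.0 - 192.168.255.255)
Public (not in any RFC 1918 range)


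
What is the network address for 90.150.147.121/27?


IP:   01011010.10010110.10010011.01111001
Mask: 11111111.11111111.11111111.11100000
AND operation:
Net:  01011010.10010110.10010011.01100000
Network: 90.150.147.96/27


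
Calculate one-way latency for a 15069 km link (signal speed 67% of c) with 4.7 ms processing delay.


Speed = 0.67 * 3e5 km/s = 201000 km/s
Propagation delay = 15069 / 201000 = 0.075 s = 74.9701 ms
Processing delay = 4.7 ms
Total one-way latency = 79.6701 ms


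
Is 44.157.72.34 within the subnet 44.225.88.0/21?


Subnet network: 44.225.88.0
Test IP AND mask: 44.157.72.0
No, 44.157.72.34 is not in 44.225.88.0/21


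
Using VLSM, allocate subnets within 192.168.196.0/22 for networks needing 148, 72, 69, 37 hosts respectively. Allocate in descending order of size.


148 hosts -> /24 (254 usable): 192.168.196.0/24
72 hosts -> /25 (126 usable): 192.168.197.0/25
69 hosts -> /25 (126 usable): 192.168.197.128/25
37 hosts -> /26 (62 usable): 192.168.198.0/26
Allocation: 192.168.196.0/24 (148 hosts, 254 usable); 192.168.197.0/25 (72 hosts, 126 usable); 192.168.197.128/25 (69 hosts, 126 usable); 192.168.198.0/26 (37 hosts, 62 usable)


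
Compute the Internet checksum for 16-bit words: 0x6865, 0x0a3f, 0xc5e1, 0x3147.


Sum all words (with carry folding):
+ 0x6865 = 0x6865
+ 0x0a3f = 0x72a4
+ 0xc5e1 = 0x3886
+ 0x3147 = 0x69cd
One's complement: ~0x69cd
Checksum = 0x9632


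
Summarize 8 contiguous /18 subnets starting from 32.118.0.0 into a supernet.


Original prefix: /18
Number of subnets: 8 = 2^3
New prefix = 18 - 3 = 15
Supernet: 32.118.0.0/15


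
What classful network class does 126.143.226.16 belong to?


First octet: 126
Binary: 01111110
0xxxxxxx -> Class A (1-126)
Class A, default mask 255.0.0.0 (/8)


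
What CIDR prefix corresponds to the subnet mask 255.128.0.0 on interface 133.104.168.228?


Binary: 11111111.10000000.00000000.00000000
Count leading 1s
Prefix: /9


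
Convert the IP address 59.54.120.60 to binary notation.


59 = 00111011
54 = 00110110
120 = 01111000
60 = 00111100
Binary: 00111011.00110110.01111000.00111100


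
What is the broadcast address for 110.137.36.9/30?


Network: 110.137.36.8/30
Host bits = 2
Set all host bits to 1:
Broadcast: 110.137.36.11


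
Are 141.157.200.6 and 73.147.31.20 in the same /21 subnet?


Mask: 255.255.248.0
141.157.200.6 AND mask = 141.157.200.0
73.147.31.20 AND mask = 73.147.24.0
No, different subnets (141.157.200.0 vs 73.147.24.0)


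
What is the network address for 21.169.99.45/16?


IP:   00010101.10101001.01100011.00101101
Mask: 11111111.11111111.00000000.00000000
AND operation:
Net:  00010101.10101001.00000000.00000000
Network: 21.169.0.0/16


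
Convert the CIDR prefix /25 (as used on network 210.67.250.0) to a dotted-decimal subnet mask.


/25 means 25 network bits, 7 host bits
Binary: 11111111111111111111111110000000
Mask: 255.255.255.128


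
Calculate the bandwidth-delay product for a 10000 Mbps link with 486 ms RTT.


BDP = bandwidth * RTT
= 10000 Mbps * 486 ms
= 10000 * 1e6 * 486 / 1000 bits
= 4860000000 bits
= 607500000 bytes
= 593261.7188 KB
BDP = 4860000000 bits (607500000 bytes)


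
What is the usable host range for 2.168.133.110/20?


Network: 2.168.128.0
Broadcast: 2.168.143.255
First usable = network + 1
Last usable = broadcast - 1
Range: 2.168.128.1 to 2.168.143.254


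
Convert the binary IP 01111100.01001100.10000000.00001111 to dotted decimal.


01111100 = 124
01001100 = 76
10000000 = 128
00001111 = 15
IP: 124.76.128.15


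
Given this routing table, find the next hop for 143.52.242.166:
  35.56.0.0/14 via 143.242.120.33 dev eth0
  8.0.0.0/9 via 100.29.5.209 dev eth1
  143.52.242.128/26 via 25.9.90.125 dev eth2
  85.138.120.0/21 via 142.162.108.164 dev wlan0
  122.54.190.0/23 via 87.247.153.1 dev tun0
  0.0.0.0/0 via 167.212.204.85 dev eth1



Longest prefix match for 143.52.242.166:
  /14 35.56.0.0: no
  /9 8.0.0.0: no
  /26 143.52.242.128: MATCH
  /21 85.138.120.0: no
  /23 122.54.190.0: no
  /0 0.0.0.0: MATCH
Selected: next-hop 25.9.90.125 via eth2 (matched /26)


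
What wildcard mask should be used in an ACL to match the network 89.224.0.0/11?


Subnet mask: 255.224.0.0
Wildcard = 255.255.255.255 - subnet mask
255 - 255 = 0
255 - 224 = 31
255 - 0 = 255
255 - 0 = 255
Wildcard: 0.31.255.255


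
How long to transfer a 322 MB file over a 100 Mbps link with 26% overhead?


Effective throughput = 100 * (1 - 26/100) = 74 Mbps
File size in Mb = 322 * 8 = 2576 Mb
Time = 2576 / 74
Time = 34.8108 seconds


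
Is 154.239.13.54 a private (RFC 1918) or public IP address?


RFC 1918 private ranges:
  10.0.0.0/8 (10.0.0.0 - 10.255.255.255)
  172.16.0.0/12 (172.16.0.0 - 172.31.255.255)
  192.168.0.0/16 (192.168.0.0 - 192.168.255.255)
Public (not in any RFC 1918 range)


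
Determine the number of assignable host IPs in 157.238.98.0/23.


Host bits = 32 - 23 = 9
Total addresses = 2^9 = 512
Usable = total - 2 (network and broadcast)
Usable hosts: 510


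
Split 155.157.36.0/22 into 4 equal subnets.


New prefix = 22 + 2 = 24
Each subnet has 256 addresses
  155.157.36.0/24
  155.157.37.0/24
  155.157.38.0/24
  155.157.39.0/24
Subnets: 155.157.36.0/24, 155.157.37.0/24, 155.157.38.0/24, 155.157.39.0/24


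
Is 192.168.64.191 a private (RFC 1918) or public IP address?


RFC 1918 private ranges:
  10.0.0.0/8 (10.0.0.0 - 10.255.255.255)
  172.16.0.0/12 (172.16.0.0 - 172.31.255.255)
  192.168.0.0/16 (192.168.0.0 - 192.168.255.255)
Private (in 192.168.0.0/16)


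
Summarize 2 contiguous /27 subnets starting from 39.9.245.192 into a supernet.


Original prefix: /27
Number of subnets: 2 = 2^1
New prefix = 27 - 1 = 26
Supernet: 39.9.245.192/26


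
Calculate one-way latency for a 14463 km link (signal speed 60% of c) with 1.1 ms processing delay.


Speed = 0.6 * 3e5 km/s = 180000 km/s
Propagation delay = 14463 / 180000 = 0.0804 s = 80.35 ms
Processing delay = 1.1 ms
Total one-way latency = 81.45 ms


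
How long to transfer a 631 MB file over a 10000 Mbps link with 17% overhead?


Effective throughput = 10000 * (1 - 17/100) = 8300 Mbps
File size in Mb = 631 * 8 = 5048 Mb
Time = 5048 / 8300
Time = 0.6082 seconds


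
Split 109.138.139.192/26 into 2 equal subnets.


New prefix = 26 + 1 = 27
Each subnet has 32 addresses
  109.138.139.192/27
  109.138.139.224/27
Subnets: 109.138.139.192/27, 109.138.139.224/27


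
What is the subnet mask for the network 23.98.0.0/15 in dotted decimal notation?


/15 means 15 network bits, 17 host bits
Binary: 11111111111111100000000000000000
Mask: 255.254.0.0


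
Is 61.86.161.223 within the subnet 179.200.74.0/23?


Subnet network: 179.200.74.0
Test IP AND mask: 61.86.160.0
No, 61.86.161.223 is not in 179.200.74.0/23


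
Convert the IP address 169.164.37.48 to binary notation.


169 = 10101001
164 = 10100100
37 = 00100101
48 = 00110000
Binary: 10101001.10100100.00100101.00110000


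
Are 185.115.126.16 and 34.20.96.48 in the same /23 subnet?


Mask: 255.255.254.0
185.115.126.16 AND mask = 185.115.126.0
34.20.96.48 AND mask = 34.20.96.0
No, different subnets (185.115.126.0 vs 34.20.96.0)


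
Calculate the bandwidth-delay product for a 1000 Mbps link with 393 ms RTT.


BDP = bandwidth * RTT
= 1000 Mbps * 393 ms
= 1000 * 1e6 * 393 / 1000 bits
= 393000000 bits
= 49125000 bytes
= 47973.6328 KB
BDP = 393000000 bits (49125000 bytes)


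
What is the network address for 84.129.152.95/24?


IP:   01010100.10000001.10011000.01011111
Mask: 11111111.11111111.11111111.00000000
AND operation:
Net:  01010100.10000001.10011000.00000000
Network: 84.129.152.0/24


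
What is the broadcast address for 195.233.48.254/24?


Network: 195.233.48.0/24
Host bits = 8
Set all host bits to 1:
Broadcast: 195.233.48.255


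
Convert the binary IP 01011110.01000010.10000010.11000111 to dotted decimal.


01011110 = 94
01000010 = 66
10000010 = 130
11000111 = 199
IP: 94.66.130.199


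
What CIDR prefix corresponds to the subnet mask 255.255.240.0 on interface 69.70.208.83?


Binary: 11111111.11111111.11110000.00000000
Count leading 1s
Prefix: /20


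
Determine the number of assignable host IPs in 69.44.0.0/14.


Host bits = 32 - 14 = 18
Total addresses = 2^18 = 262144
Usable = total - 2 (network and broadcast)
Usable hosts: 262142


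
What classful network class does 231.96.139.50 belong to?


First octet: 231
Binary: 11100111
1110xxxx -> Class D (224-239)
Class D (multicast), default mask N/A


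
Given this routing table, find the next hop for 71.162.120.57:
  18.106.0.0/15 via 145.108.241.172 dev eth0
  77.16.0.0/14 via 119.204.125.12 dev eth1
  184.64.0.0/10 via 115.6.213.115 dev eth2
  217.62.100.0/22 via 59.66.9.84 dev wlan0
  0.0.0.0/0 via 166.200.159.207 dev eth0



Longest prefix match for 71.162.120.57:
  /15 18.106.0.0: no
  /14 77.16.0.0: no
  /10 184.64.0.0: no
  /22 217.62.100.0: no
  /0 0.0.0.0: MATCH
Selected: next-hop 166.200.159.207 via eth0 (matched /0)


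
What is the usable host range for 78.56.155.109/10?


Network: 78.0.0.0
Broadcast: 78.63.255.255
First usable = network + 1
Last usable = broadcast - 1
Range: 78.0.0.1 to 78.63.255.254


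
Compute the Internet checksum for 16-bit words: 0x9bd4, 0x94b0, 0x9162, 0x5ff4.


Sum all words (with carry folding):
+ 0x9bd4 = 0x9bd4
+ 0x94b0 = 0x3085
+ 0x9162 = 0xc1e7
+ 0x5ff4 = 0x21dc
One's complement: ~0x21dc
Checksum = 0xde23


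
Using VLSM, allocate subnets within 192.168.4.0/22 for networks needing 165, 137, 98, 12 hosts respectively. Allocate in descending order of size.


165 hosts -> /24 (254 usable): 192.168.4.0/24
137 hosts -> /24 (254 usable): 192.168.5.0/24
98 hosts -> /25 (126 usable): 192.168.6.0/25
12 hosts -> /28 (14 usable): 192.168.6.128/28
Allocation: 192.168.4.0/24 (165 hosts, 254 usable); 192.168.5.0/24 (137 hosts, 254 usable); 192.168.6.0/25 (98 hosts, 126 usable); 192.168.6.128/28 (12 hosts, 14 usable)


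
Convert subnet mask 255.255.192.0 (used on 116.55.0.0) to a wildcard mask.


Subnet mask: 255.255.192.0
Wildcard = 255.255.255.255 - subnet mask
255 - 255 = 0
255 - 255 = 0
255 - 192 = 63
255 - 0 = 255
Wildcard: 0.0.63.255


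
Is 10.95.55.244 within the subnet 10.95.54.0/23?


Subnet network: 10.95.54.0
Test IP AND mask: 10.95.54.0
Yes, 10.95.55.244 is in 10.95.54.0/23


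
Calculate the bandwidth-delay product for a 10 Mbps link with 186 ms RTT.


BDP = bandwidth * RTT
= 10 Mbps * 186 ms
= 10 * 1e6 * 186 / 1000 bits
= 1860000 bits
= 232500 bytes
= 227.0508 KB
BDP = 1860000 bits (232500 bytes)


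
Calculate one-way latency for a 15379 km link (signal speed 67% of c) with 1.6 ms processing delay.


Speed = 0.67 * 3e5 km/s = 201000 km/s
Propagation delay = 15379 / 201000 = 0.0765 s = 76.5124 ms
Processing delay = 1.6 ms
Total one-way latency = 78.1124 ms


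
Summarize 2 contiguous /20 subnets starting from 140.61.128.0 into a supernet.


Original prefix: /20
Number of subnets: 2 = 2^1
New prefix = 20 - 1 = 19
Supernet: 140.61.128.0/19


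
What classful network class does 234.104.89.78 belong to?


First octet: 234
Binary: 11101010
1110xxxx -> Class D (224-239)
Class D (multicast), default mask N/A


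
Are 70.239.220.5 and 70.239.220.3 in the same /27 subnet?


Mask: 255.255.255.224
70.239.220.5 AND mask = 70.239.220.0
70.239.220.3 AND mask = 70.239.220.0
Yes, same subnet (70.239.220.0)


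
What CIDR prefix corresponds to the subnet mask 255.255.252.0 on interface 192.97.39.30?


Binary: 11111111.11111111.11111100.00000000
Count leading 1s
Prefix: /22


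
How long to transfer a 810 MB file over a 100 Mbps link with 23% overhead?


Effective throughput = 100 * (1 - 23/100) = 77 Mbps
File size in Mb = 810 * 8 = 6480 Mb
Time = 6480 / 77
Time = 84.1558 seconds


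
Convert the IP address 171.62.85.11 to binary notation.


171 = 10101011
62 = 00111110
85 = 01010101
11 = 00001011
Binary: 10101011.00111110.01010101.00001011


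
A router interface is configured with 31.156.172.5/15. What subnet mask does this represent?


/15 means 15 network bits, 17 host bits
Binary: 11111111111111100000000000000000
Mask: 255.254.0.0


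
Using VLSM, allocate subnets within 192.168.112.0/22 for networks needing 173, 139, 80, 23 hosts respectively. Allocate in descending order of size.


173 hosts -> /24 (254 usable): 192.168.112.0/24
139 hosts -> /24 (254 usable): 192.168.113.0/24
80 hosts -> /25 (126 usable): 192.168.114.0/25
23 hosts -> /27 (30 usable): 192.168.114.128/27
Allocation: 192.168.112.0/24 (173 hosts, 254 usable); 192.168.113.0/24 (139 hosts, 254 usable); 192.168.114.0/25 (80 hosts, 126 usable); 192.168.114.128/27 (23 hosts, 30 usable)


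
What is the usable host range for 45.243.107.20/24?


Network: 45.243.107.0
Broadcast: 45.243.107.255
First usable = network + 1
Last usable = broadcast - 1
Range: 45.243.107.1 to 45.243.107.254


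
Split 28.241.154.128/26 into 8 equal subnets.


New prefix = 26 + 3 = 29
Each subnet has 8 addresses
  28.241.154.128/29
  28.241.154.136/29
  28.241.154.144/29
  28.241.154.152/29
  28.241.154.160/29
  28.241.154.168/29
  28.241.154.176/29
  28.241.154.184/29
Subnets: 28.241.154.128/29, 28.241.154.136/29, 28.241.154.144/29, 28.241.154.152/29, 28.241.154.160/29, 28.241.154.168/29, 28.241.154.176/29, 28.241.154.184/29


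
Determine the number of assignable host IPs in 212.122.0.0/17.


Host bits = 32 - 17 = 15
Total addresses = 2^15 = 32768
Usable = total - 2 (network and broadcast)
Usable hosts: 32766


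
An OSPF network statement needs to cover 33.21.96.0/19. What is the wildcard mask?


Subnet mask: 255.255.224.0
Wildcard = 255.255.255.255 - subnet mask
255 - 255 = 0
255 - 255 = 0
255 - 224 = 31
255 - 0 = 255
Wildcard: 0.0.31.255


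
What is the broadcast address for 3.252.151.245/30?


Network: 3.252.151.244/30
Host bits = 2
Set all host bits to 1:
Broadcast: 3.252.151.247


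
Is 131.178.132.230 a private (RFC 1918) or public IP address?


RFC 1918 private ranges:
  10.0.0.0/8 (10.0.0.0 - 10.255.255.255)
  172.16.0.0/12 (172.16.0.0 - 172.31.255.255)
  192.168.0.0/16 (192.168.0.0 - 192.168.255.255)
Public (not in any RFC 1918 range)


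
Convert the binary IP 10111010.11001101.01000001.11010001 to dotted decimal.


10111010 = 186
11001101 = 205
01000001 = 65
11010001 = 209
IP: 186.205.65.209


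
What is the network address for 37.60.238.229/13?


IP:   00100101.00111100.11101110.11100101
Mask: 11111111.11111000.00000000.00000000
AND operation:
Net:  00100101.00111000.00000000.00000000
Network: 37.56.0.0/13


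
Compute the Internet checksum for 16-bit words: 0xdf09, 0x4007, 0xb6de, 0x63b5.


Sum all words (with carry folding):
+ 0xdf09 = 0xdf09
+ 0x4007 = 0x1f11
+ 0xb6de = 0xd5ef
+ 0x63b5 = 0x39a5
One's complement: ~0x39a5
Checksum = 0xc65a


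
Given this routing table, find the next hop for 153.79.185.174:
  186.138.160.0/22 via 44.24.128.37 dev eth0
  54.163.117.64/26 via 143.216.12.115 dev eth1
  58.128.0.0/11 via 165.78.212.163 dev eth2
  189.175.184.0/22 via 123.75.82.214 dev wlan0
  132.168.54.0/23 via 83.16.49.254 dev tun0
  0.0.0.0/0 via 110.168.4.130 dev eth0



Longest prefix match for 153.79.185.174:
  /22 186.138.160.0: no
  /26 54.163.117.64: no
  /11 58.128.0.0: no
  /22 189.175.184.0: no
  /23 132.168.54.0: no
  /0 0.0.0.0: MATCH
Selected: next-hop 110.168.4.130 via eth0 (matched /0)


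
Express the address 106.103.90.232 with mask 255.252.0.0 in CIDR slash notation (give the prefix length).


Binary: 11111111.11111100.00000000.00000000
Count leading 1s
Prefix: /14


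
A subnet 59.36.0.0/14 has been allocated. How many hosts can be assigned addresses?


Host bits = 32 - 14 = 18
Total addresses = 2^18 = 262144
Usable = total - 2 (network and broadcast)
Usable hosts: 262142


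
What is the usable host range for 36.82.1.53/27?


Network: 36.82.1.32
Broadcast: 36.82.1.63
First usable = network + 1
Last usable = broadcast - 1
Range: 36.82.1.33 to 36.82.1.62


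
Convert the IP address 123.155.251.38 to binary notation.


123 = 01111011
155 = 10011011
251 = 11111011
38 = 00100110
Binary: 01111011.10011011.11111011.00100110


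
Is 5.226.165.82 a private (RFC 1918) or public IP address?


RFC 1918 private ranges:
  10.0.0.0/8 (10.0.0.0 - 10.255.255.255)
  172.16.0.0/12 (172.16.0.0 - 172.31.255.255)
  192.168.0.0/16 (192.168.0.0 - 192.168.255.255)
Public (not in any RFC 1918 range)


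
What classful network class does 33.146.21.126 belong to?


First octet: 33
Binary: 00100001
0xxxxxxx -> Class A (1-126)
Class A, default mask 255.0.0.0 (/8)


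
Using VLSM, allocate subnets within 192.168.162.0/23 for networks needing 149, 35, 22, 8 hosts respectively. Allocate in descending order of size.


149 hosts -> /24 (254 usable): 192.168.162.0/24
35 hosts -> /26 (62 usable): 192.168.163.0/26
22 hosts -> /27 (30 usable): 192.168.163.64/27
8 hosts -> /28 (14 usable): 192.168.163.96/28
Allocation: 192.168.162.0/24 (149 hosts, 254 usable); 192.168.163.0/26 (35 hosts, 62 usable); 192.168.163.64/27 (22 hosts, 30 usable); 192.168.163.96/28 (8 hosts, 14 usable)


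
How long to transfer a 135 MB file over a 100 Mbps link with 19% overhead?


Effective throughput = 100 * (1 - 19/100) = 81 Mbps
File size in Mb = 135 * 8 = 1080 Mb
Time = 1080 / 81
Time = 13.3333 seconds


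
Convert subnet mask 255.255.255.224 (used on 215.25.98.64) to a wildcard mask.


Subnet mask: 255.255.255.224
Wildcard = 255.255.255.255 - subnet mask
255 - 255 = 0
255 - 255 = 0
255 - 255 = 0
255 - 224 = 31
Wildcard: 0.0.0.31


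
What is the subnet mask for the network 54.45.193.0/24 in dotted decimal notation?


/24 means 24 network bits, 8 host bits
Binary: 11111111111111111111111100000000
Mask: 255.255.255.0


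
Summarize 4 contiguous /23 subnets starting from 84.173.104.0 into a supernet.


Original prefix: /23
Number of subnets: 4 = 2^2
New prefix = 23 - 2 = 21
Supernet: 84.173.104.0/21


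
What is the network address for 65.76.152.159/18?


IP:   01000001.01001100.10011000.10011111
Mask: 11111111.11111111.11000000.00000000
AND operation:
Net:  01000001.01001100.10000000.00000000
Network: 65.76.128.0/18


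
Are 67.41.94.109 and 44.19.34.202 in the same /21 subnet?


Mask: 255.255.248.0
67.41.94.109 AND mask = 67.41.88.0
44.19.34.202 AND mask = 44.19.32.0
No, different subnets (67.41.88.0 vs 44.19.32.0)


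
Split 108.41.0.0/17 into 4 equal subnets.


New prefix = 17 + 2 = 19
Each subnet has 8192 addresses
  108.41.0.0/19
  108.41.32.0/19
  108.41.64.0/19
  108.41.96.0/19
Subnets: 108.41.0.0/19, 108.41.32.0/19, 108.41.64.0/19, 108.41.96.0/19


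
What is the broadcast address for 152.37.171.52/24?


Network: 152.37.171.0/24
Host bits = 8
Set all host bits to 1:
Broadcast: 152.37.171.255


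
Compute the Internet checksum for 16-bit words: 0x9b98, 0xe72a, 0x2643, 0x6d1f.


Sum all words (with carry folding):
+ 0x9b98 = 0x9b98
+ 0xe72a = 0x82c3
+ 0x2643 = 0xa906
+ 0x6d1f = 0x1626
One's complement: ~0x1626
Checksum = 0xe9d9


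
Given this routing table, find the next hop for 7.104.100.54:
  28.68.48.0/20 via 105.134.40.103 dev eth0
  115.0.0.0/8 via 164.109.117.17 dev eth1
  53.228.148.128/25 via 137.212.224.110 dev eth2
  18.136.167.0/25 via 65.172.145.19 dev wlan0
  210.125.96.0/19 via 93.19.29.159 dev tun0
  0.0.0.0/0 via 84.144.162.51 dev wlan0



Longest prefix match for 7.104.100.54:
  /20 28.68.48.0: no
  /8 115.0.0.0: no
  /25 53.228.148.128: no
  /25 18.136.167.0: no
  /19 210.125.96.0: no
  /0 0.0.0.0: MATCH
Selected: next-hop 84.144.162.51 via wlan0 (matched /0)


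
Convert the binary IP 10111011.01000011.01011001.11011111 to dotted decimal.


10111011 = 187
01000011 = 67
01011001 = 89
11011111 = 223
IP: 187.67.89.223


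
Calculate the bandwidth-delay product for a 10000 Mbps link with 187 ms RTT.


BDP = bandwidth * RTT
= 10000 Mbps * 187 ms
= 10000 * 1e6 * 187 / 1000 bits
= 1870000000 bits
= 233750000 bytes
= 228271.4844 KB
BDP = 1870000000 bits (233750000 bytes)


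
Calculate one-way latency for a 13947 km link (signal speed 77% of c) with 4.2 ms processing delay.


Speed = 0.77 * 3e5 km/s = 231000 km/s
Propagation delay = 13947 / 231000 = 0.0604 s = 60.3766 ms
Processing delay = 4.2 ms
Total one-way latency = 64.5766 ms


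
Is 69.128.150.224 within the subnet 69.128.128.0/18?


Subnet network: 69.128.128.0
Test IP AND mask: 69.128.128.0
Yes, 69.128.150.224 is in 69.128.128.0/18


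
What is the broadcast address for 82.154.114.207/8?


Network: 82.0.0.0/8
Host bits = 24
Set all host bits to 1:
Broadcast: 82.255.255.255


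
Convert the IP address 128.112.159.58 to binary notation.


128 = 10000000
112 = 01110000
159 = 10011111
58 = 00111010
Binary: 10000000.01110000.10011111.00111010


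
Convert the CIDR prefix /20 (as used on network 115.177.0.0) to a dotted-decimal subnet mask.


/20 means 20 network bits, 12 host bits
Binary: 11111111111111111111000000000000
Mask: 255.255.240.0


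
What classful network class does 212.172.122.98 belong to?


First octet: 212
Binary: 11010100
110xxxxx -> Class C (192-223)
Class C, default mask 255.255.255.0 (/24)


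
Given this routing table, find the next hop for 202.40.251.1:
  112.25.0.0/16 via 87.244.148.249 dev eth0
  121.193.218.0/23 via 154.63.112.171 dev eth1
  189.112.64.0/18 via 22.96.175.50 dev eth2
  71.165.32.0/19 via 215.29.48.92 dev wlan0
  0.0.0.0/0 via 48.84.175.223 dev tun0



Longest prefix match for 202.40.251.1:
  /16 112.25.0.0: no
  /23 121.193.218.0: no
  /18 189.112.64.0: no
  /19 71.165.32.0: no
  /0 0.0.0.0: MATCH
Selected: next-hop 48.84.175.223 via tun0 (matched /0)


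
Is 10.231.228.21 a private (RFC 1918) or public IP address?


RFC 1918 private ranges:
  10.0.0.0/8 (10.0.0.0 - 10.255.255.255)
  172.16.0.0/12 (172.16.0.0 - 172.31.255.255)
  192.168.0.0/16 (192.168.0.0 - 192.168.255.255)
Private (in 10.0.0.0/8)


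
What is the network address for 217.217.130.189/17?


IP:   11011001.11011001.10000010.10111101
Mask: 11111111.11111111.10000000.00000000
AND operation:
Net:  11011001.11011001.10000000.00000000
Network: 217.217.128.0/17


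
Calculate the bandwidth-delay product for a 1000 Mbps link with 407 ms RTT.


BDP = bandwidth * RTT
= 1000 Mbps * 407 ms
= 1000 * 1e6 * 407 / 1000 bits
= 407000000 bits
= 50875000 bytes
= 49682.6172 KB
BDP = 407000000 bits (50875000 bytes)


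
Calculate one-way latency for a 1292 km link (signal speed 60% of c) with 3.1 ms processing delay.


Speed = 0.6 * 3e5 km/s = 180000 km/s
Propagation delay = 1292 / 180000 = 0.0072 s = 7.1778 ms
Processing delay = 3.1 ms
Total one-way latency = 10.2778 ms


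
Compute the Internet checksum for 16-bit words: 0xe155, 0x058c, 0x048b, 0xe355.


Sum all words (with carry folding):
+ 0xe155 = 0xe155
+ 0x058c = 0xe6e1
+ 0x048b = 0xeb6c
+ 0xe355 = 0xcec2
One's complement: ~0xcec2
Checksum = 0x313d


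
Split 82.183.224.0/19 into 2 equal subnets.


New prefix = 19 + 1 = 20
Each subnet has 4096 addresses
  82.183.224.0/20
  82.183.240.0/20
Subnets: 82.183.224.0/20, 82.183.240.0/20


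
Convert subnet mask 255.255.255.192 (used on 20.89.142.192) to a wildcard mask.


Subnet mask: 255.255.255.192
Wildcard = 255.255.255.255 - subnet mask
255 - 255 = 0
255 - 255 = 0
255 - 255 = 0
255 - 192 = 63
Wildcard: 0.0.0.63


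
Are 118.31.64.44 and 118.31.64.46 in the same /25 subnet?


Mask: 255.255.255.128
118.31.64.44 AND mask = 118.31.64.0
118.31.64.46 AND mask = 118.31.64.0
Yes, same subnet (118.31.64.0)


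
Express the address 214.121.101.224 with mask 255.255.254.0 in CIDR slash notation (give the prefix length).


Binary: 11111111.11111111.11111110.00000000
Count leading 1s
Prefix: /23


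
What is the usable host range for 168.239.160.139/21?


Network: 168.239.160.0
Broadcast: 168.239.167.255
First usable = network + 1
Last usable = broadcast - 1
Range: 168.239.160.1 to 168.239.167.254


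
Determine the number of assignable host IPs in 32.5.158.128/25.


Host bits = 32 - 25 = 7
Total addresses = 2^7 = 128
Usable = total - 2 (network and broadcast)
Usable hosts: 126


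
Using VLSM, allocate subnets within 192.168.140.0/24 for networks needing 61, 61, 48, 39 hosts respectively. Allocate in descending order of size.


61 hosts -> /26 (62 usable): 192.168.140.0/26
61 hosts -> /26 (62 usable): 192.168.140.64/26
48 hosts -> /26 (62 usable): 192.168.140.128/26
39 hosts -> /26 (62 usable): 192.168.140.192/26
Allocation: 192.168.140.0/26 (61 hosts, 62 usable); 192.168.140.64/26 (61 hosts, 62 usable); 192.168.140.128/26 (48 hosts, 62 usable); 192.168.140.192/26 (39 hosts, 62 usable)


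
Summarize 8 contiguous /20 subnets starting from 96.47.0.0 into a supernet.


Original prefix: /20
Number of subnets: 8 = 2^3
New prefix = 20 - 3 = 17
Supernet: 96.47.0.0/17


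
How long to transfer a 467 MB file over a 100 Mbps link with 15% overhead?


Effective throughput = 100 * (1 - 15/100) = 85 Mbps
File size in Mb = 467 * 8 = 3736 Mb
Time = 3736 / 85
Time = 43.9529 seconds


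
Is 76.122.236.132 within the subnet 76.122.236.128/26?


Subnet network: 76.122.236.128
Test IP AND mask: 76.122.236.128
Yes, 76.122.236.132 is in 76.122.236.128/26


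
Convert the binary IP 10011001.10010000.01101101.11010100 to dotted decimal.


10011001 = 153
10010000 = 144
01101101 = 109
11010100 = 212
IP: 153.144.109.212


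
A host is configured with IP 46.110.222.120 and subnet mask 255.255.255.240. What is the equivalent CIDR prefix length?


Binary: 11111111.11111111.11111111.11110000
Count leading 1s
Prefix: /28


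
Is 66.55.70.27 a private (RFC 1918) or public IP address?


RFC 1918 private ranges:
  10.0.0.0/8 (10.0.0.0 - 10.255.255.255)
  172.16.0.0/12 (172.16.0.0 - 172.31.255.255)
  192.168.0.0/16 (192.168.0.0 - 192.168.255.255)
Public (not in any RFC 1918 range)


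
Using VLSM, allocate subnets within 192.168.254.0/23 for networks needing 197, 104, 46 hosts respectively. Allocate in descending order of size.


197 hosts -> /24 (254 usable): 192.168.254.0/24
104 hosts -> /25 (126 usable): 192.168.255.0/25
46 hosts -> /26 (62 usable): 192.168.255.128/26
Allocation: 192.168.254.0/24 (197 hosts, 254 usable); 192.168.255.0/25 (104 hosts, 126 usable); 192.168.255.128/26 (46 hosts, 62 usable)


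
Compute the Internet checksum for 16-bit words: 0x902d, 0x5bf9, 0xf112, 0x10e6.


Sum all words (with carry folding):
+ 0x902d = 0x902d
+ 0x5bf9 = 0xec26
+ 0xf112 = 0xdd39
+ 0x10e6 = 0xee1f
One's complement: ~0xee1f
Checksum = 0x11e0


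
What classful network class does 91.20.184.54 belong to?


First octet: 91
Binary: 01011011
0xxxxxxx -> Class A (1-126)
Class A, default mask 255.0.0.0 (/8)


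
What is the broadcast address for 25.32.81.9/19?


Network: 25.32.64.0/19
Host bits = 13
Set all host bits to 1:
Broadcast: 25.32.95.255


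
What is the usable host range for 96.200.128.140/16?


Network: 96.200.0.0
Broadcast: 96.200.255.255
First usable = network + 1
Last usable = broadcast - 1
Range: 96.200.0.1 to 96.200.255.254


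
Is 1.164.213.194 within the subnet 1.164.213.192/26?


Subnet network: 1.164.213.192
Test IP AND mask: 1.164.213.192
Yes, 1.164.213.194 is in 1.164.213.192/26


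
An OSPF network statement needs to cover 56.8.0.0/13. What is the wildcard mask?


Subnet mask: 255.248.0.0
Wildcard = 255.255.255.255 - subnet mask
255 - 255 = 0
255 - 248 = 7
255 - 0 = 255
255 - 0 = 255
Wildcard: 0.7.255.255


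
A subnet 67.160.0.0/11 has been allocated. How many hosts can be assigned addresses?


Host bits = 32 - 11 = 21
Total addresses = 2^21 = 2097152
Usable = total - 2 (network and broadcast)
Usable hosts: 2097150


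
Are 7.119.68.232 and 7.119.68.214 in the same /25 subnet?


Mask: 255.255.255.128
7.119.68.232 AND mask = 7.119.68.128
7.119.68.214 AND mask = 7.119.68.128
Yes, same subnet (7.119.68.128)


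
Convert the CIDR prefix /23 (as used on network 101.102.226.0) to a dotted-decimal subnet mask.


/23 means 23 network bits, 9 host bits
Binary: 11111111111111111111111000000000
Mask: 255.255.254.0


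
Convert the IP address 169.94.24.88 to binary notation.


169 = 10101001
94 = 01011110
24 = 00011000
88 = 01011000
Binary: 10101001.01011110.00011000.01011000


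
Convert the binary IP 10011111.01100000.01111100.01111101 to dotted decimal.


10011111 = 159
01100000 = 96
01111100 = 124
01111101 = 125
IP: 159.96.124.125


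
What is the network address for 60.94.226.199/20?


IP:   00111100.01011110.11100010.11000111
Mask: 11111111.11111111.11110000.00000000
AND operation:
Net:  00111100.01011110.11100000.00000000
Network: 60.94.224.0/20


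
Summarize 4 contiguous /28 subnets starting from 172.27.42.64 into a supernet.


Original prefix: /28
Number of subnets: 4 = 2^2
New prefix = 28 - 2 = 26
Supernet: 172.27.42.64/26


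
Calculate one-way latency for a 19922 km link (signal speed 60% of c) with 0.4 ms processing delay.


Speed = 0.6 * 3e5 km/s = 180000 km/s
Propagation delay = 19922 / 180000 = 0.1107 s = 110.6778 ms
Processing delay = 0.4 ms
Total one-way latency = 111.0778 ms


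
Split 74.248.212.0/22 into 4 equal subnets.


New prefix = 22 + 2 = 24
Each subnet has 256 addresses
  74.248.212.0/24
  74.248.213.0/24
  74.248.214.0/24
  74.248.215.0/24
Subnets: 74.248.212.0/24, 74.248.213.0/24, 74.248.214.0/24, 74.248.215.0/24


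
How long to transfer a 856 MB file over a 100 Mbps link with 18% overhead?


Effective throughput = 100 * (1 - 18/100) = 82 Mbps
File size in Mb = 856 * 8 = 6848 Mb
Time = 6848 / 82
Time = 83.5122 seconds
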